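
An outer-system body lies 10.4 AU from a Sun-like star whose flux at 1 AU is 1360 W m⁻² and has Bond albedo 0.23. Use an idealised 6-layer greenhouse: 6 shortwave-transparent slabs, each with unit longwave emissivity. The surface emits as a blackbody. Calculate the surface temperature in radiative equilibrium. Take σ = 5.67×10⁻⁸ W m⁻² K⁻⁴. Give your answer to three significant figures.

By the inverse-square law, S = 1360/10.4² = 12.57 W m⁻².
Top-of-atmosphere balance: σT_e⁴ = S(1−α)/4 = 2.420 W m⁻² → T_e = 80.83 K.
With N = 6 opaque layers, T_s = (N+1)^(1/4)·T_e = 7^(1/4)·80.83 = 131.5 K.

131 kelvin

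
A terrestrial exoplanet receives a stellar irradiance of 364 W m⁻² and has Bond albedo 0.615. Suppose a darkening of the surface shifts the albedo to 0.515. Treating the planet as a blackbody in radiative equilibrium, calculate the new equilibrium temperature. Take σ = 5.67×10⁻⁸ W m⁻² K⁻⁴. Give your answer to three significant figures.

167 kelvin

With the new albedo, S(1−α₂)/4 = 44.13 W m⁻², so T₂ = 167.0 K.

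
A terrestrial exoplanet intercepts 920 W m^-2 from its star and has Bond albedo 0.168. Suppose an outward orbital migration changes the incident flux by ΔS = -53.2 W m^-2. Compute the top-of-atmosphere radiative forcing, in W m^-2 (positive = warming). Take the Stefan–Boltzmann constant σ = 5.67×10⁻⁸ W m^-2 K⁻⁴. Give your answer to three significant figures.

-11.1 W m^-2

Only a fraction (1−α) is absorbed and it's spread over 4πR², so ΔF = (1−α)ΔS/4 = -11.07 W m^-2.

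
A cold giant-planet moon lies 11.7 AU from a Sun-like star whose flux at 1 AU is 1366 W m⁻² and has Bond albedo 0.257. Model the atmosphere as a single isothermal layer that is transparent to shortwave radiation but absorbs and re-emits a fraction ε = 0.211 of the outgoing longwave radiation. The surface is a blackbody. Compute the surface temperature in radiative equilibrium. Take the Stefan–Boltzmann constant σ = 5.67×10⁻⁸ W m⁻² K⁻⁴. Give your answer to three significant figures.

77.8 K

By the inverse-square law, S = 1366/11.7² = 9.979 W m⁻².
At the top of the atmosphere, σT_e⁴ = S(1−α)/4 = 1.854 W m⁻², giving T_e = 75.61 K.
The surface balance (absorbed SW + ε·downward IR = σT_s⁴) with T_a⁴ = T_s⁴/2 reduces to T_s = T_e·[2/(2−ε)]^¼ = 77.75 K.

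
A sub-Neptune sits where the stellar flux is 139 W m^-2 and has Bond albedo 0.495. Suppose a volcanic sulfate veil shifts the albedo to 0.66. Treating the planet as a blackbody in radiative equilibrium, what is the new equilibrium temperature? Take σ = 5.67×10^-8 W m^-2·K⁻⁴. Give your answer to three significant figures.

120 kelvin

T₂ = [S(1−α₂)/(4σ)]^(1/4) = [139.0·0.34/(4σ)]^(1/4) = 120.1 K.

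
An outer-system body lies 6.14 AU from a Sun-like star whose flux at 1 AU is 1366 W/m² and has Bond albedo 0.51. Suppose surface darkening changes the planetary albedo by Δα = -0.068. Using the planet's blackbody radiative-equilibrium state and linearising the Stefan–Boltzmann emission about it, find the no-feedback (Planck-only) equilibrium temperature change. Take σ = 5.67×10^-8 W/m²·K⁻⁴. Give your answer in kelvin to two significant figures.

By the inverse-square law, S = 1366/6.14² = 36.23 W/m².
The baseline emission temperature is T_e = 94.06 K.
ΔF = −(S/4)Δα = −(36.23/4)×(-0.068) = 0.6160 W/m².
The Planck feedback parameter is 4σT_e³ = 0.1888 W/m²/K.
Hence the no-feedback warming is ΔF/(4σT_e³) = 3.26 K.

3.3 kelvin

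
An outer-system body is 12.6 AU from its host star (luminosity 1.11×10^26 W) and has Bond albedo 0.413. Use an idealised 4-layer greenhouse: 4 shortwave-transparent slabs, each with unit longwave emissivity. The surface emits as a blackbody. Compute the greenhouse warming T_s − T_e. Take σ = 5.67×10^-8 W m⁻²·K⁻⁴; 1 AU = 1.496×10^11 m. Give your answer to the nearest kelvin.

d = 12.6 × 1.496×10^11 m = 1.885×10^12 m.
S = L/(4πd²) = 2.486 W m⁻².
Top-of-atmosphere balance: σT_e⁴ = S(1−α)/4 = 0.3648 W m⁻² → T_e = 50.36 K.
T_s = (N+1)^(1/4)·T_e = 75.31 K.
Warming: T_s − T_e = 24.95 K.

25 K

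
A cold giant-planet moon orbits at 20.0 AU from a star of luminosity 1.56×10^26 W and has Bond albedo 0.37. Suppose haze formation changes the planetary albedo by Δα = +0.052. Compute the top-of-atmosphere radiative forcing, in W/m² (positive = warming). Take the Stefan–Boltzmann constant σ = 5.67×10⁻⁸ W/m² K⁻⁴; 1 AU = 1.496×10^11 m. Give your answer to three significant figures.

Orbital distance: d = 20.0 AU = 2.992×10^12 m.
Spreading L over a sphere of radius d: S = 1.56×10^26/(4π·2.99×10^12²) = 1.387 W/m².
The change in absorbed flux is Δ[S(1−α)/4] = −SΔα/4 = -0.01803 W/m².

-0.0180 W/m²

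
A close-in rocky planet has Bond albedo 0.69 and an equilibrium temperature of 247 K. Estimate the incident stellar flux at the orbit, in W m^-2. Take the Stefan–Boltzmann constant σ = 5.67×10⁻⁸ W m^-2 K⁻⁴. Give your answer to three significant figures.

From S(1−α)/4 = σT⁴: S = 4σT⁴/(1−α).
σT⁴ = 5.67×10⁻⁸·(247)⁴ = 211.0 W m^-2.
S = 4·211.0/0.31 = 2723 W m^-2.

2720 W m^-2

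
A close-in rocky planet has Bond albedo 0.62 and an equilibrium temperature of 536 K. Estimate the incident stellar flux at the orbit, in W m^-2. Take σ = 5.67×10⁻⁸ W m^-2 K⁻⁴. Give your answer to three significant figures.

From S(1−α)/4 = σT⁴: S = 4σT⁴/(1−α).
σT⁴ = 5.67×10⁻⁸·(536)⁴ = 4680 W m^-2.
So S = 4×4680/(1−0.62) = 49260 W m^-2.

49300 W m^-2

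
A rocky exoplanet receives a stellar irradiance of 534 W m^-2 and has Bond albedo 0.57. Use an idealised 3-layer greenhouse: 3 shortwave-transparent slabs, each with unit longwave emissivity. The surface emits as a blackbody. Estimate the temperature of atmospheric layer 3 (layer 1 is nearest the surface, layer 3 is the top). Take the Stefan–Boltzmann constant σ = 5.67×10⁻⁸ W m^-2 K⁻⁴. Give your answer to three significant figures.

The effective emission temperature is T_e = [S(1−α)/(4σ)]^¼ = 178.4 K.
The net upward flux σT_e⁴ is constant between every pair of levels, so T_k⁴ = (N+1−k)T_e⁴.
T_3 = (1)^(1/4)·178.4 = 178.4 K.

178 K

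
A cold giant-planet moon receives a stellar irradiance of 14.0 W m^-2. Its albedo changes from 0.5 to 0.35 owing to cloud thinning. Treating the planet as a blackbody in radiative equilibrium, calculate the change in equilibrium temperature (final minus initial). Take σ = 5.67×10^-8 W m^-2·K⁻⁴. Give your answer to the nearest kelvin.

Initial: T₁ = [S(1−0.5)/(4σ)]^(1/4) = 74.54 K.
Final:   T₂ = [S(1−0.35)/(4σ)]^(1/4) = 79.59 K.
ΔT = T₂ − T₁ = 5.053 K.

5 K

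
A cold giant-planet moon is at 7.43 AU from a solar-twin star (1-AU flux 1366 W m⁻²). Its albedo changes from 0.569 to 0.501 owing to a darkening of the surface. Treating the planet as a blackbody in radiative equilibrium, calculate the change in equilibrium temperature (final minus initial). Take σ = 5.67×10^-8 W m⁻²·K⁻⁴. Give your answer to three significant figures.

By the inverse-square law, S = 1366/7.43² = 24.74 W m⁻².
Before: T₁ = [24.74·0.431/(4σ)]^(1/4) = 82.81 K.
After:  T₂ = [24.74·0.499/(4σ)]^(1/4) = 85.90 K.
Change: 85.90 − 82.81 = 3.089 K.

3.09 K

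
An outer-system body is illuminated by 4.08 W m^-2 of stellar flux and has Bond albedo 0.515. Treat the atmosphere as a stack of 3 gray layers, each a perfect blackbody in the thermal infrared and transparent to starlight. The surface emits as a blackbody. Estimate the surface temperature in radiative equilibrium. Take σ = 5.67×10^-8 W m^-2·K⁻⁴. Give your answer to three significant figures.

Top-of-atmosphere balance: σT_e⁴ = S(1−α)/4 = 0.4947 W m^-2 → T_e = 54.35 K.
With N = 3 opaque layers, T_s = (N+1)^(1/4)·T_e = 4^(1/4)·54.35 = 76.86 K.

76.9 K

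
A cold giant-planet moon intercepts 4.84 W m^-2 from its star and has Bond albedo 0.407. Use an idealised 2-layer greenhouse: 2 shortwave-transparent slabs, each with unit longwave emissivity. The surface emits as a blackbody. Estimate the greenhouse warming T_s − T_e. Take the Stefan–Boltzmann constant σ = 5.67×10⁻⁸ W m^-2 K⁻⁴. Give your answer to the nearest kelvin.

OLR = S(1−α)/4 = 0.7175 W m^-2; the top layer radiates at T_e = 59.64 K.
Surface: T_s = (3)^¼·T_e = 78.50 K.
Warming: T_s − T_e = 18.85 K.

19 K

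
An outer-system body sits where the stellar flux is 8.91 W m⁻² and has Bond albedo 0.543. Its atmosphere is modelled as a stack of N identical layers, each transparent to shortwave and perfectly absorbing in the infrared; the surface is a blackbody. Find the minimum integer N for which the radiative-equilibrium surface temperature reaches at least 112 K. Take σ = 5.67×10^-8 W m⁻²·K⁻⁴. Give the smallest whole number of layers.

OLR = S(1−α)/4 = 1.018 W m⁻²; the top layer radiates at T_e = 65.09 K.
T_s = (N+1)^(1/4)·T_e ≥ 112 K requires N+1 ≥ (T_s/T_e)⁴ = (112/65.09)⁴ = 8.764.
The minimum whole number is N = 8.

8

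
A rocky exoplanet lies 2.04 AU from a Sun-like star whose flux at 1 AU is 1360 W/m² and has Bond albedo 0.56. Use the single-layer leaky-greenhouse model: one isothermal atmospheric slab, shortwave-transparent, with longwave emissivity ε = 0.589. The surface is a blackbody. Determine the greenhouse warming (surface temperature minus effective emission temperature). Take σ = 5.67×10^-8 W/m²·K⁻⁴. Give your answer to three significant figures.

14.5 K

Flux at the orbit: S = 1360/(2.04)² = 326.8 W/m².
At the top of the atmosphere, σT_e⁴ = S(1−α)/4 = 35.95 W/m², giving T_e = 158.7 K.
Surface balance with a leaky layer gives σT_s⁴ = σT_e⁴·2/(2−ε), so T_s = T_e·[2/(2−0.589)]^(1/4) = 173.1 K.
Greenhouse warming: T_s − T_e = 14.46 K.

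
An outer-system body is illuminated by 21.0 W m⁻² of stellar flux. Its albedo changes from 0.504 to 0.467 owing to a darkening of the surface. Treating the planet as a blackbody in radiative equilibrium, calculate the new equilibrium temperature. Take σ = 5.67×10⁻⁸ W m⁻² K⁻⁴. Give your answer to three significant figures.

83.8 K

New equilibrium: T₂ = [(1−0.467)·21.00/(4σ)]^(1/4) = 83.82 K.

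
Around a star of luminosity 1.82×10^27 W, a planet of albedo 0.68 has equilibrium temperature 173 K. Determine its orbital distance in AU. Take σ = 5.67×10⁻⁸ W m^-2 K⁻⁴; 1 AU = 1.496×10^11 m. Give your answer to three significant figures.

Energy balance gives S = 4σT⁴/(1−α) = 634.9 W m^-2.
S = L/(4πd²) → d = √(L/4πS) = √(1.82×10^27/(4π·634.9)) = 4.776×10^11 m = 3.193 AU.

3.19 AU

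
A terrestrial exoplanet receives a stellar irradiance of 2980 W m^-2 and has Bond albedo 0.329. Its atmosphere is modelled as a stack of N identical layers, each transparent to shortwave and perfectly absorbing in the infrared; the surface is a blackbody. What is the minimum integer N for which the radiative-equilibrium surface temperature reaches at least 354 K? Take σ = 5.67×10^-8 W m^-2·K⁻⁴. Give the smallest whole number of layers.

1

Top-of-atmosphere balance: σT_e⁴ = S(1−α)/4 = 499.9 W m^-2 → T_e = 306.4 K.
T_s = (N+1)^(1/4)·T_e ≥ 354 K requires N+1 ≥ (T_s/T_e)⁴ = (354/306.4)⁴ = 1.781.
The minimum whole number is N = 1.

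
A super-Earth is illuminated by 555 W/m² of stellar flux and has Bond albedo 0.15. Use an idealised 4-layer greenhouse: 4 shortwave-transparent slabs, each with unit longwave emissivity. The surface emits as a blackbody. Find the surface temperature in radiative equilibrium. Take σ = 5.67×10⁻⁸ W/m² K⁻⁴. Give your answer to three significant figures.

319 kelvin

The effective emission temperature is T_e = [S(1−α)/(4σ)]^¼ = 213.6 K.
With N = 4 opaque layers, T_s = (N+1)^(1/4)·T_e = 5^(1/4)·213.6 = 319.3 K.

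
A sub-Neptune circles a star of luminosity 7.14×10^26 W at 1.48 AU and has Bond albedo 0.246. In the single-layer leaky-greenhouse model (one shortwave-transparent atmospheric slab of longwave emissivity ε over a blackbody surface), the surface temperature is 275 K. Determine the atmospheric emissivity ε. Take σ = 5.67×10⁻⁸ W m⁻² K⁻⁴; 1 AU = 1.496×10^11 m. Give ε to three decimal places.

d = 1.48 × 1.496×10^11 m = 2.214×10^11 m.
Flux at the orbit: S = L/(4πd²) = 7.14×10^26/(4π·(2.21×10^11)²) = 1159 W m⁻².
First, T_e = [1159·(1−0.246)/(4σ)]^(1/4) = 249.1 K.
T_s⁴ = T_e⁴·2/(2−ε) → ε = 2 − 2(T_e/T_s)⁴ = 2 − 2·(249.1/275)⁴ = 0.6525.

0.652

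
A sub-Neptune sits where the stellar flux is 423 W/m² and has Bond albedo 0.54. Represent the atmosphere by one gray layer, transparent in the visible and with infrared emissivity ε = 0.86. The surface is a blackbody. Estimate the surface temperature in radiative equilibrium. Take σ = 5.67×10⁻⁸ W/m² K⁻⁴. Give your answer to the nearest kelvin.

197 K

At the top of the atmosphere, σT_e⁴ = S(1−α)/4 = 48.64 W/m², giving T_e = 171.1 K.
For a single slab of emissivity ε, T_s⁴ = 2T_e⁴/(2−ε); thus T_s = 171.1·(1.754)^(1/4) = 197.0 K.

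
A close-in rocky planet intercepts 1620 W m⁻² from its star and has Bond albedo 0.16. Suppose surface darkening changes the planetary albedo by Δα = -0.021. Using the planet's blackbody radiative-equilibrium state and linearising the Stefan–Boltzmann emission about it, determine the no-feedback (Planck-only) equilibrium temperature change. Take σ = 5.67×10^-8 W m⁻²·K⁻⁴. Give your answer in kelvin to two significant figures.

The baseline emission temperature is T_e = 278.3 K.
ΔF = −(S/4)Δα = −(1620/4)×(-0.021) = 8.505 W m⁻².
Planck response: λ_P = 4σT_e³ = 4·5.67×10⁻⁸·(278.3)³ = 4.889 W m⁻²/K.
ΔT₀ = ΔF/λ_P = 8.505/4.889 = 1.74 K.

1.7 K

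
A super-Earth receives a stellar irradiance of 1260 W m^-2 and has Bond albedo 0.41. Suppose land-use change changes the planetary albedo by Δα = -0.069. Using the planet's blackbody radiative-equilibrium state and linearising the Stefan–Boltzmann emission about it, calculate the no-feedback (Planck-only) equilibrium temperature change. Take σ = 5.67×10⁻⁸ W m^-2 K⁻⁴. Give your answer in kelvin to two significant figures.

7.0 kelvin

Reference equilibrium: T_e = [S(1−α)/(4σ)]^(1/4) = 239.3 K.
The change in absorbed flux is Δ[S(1−α)/4] = −SΔα/4 = 21.74 W m^-2.
The Planck feedback parameter is 4σT_e³ = 3.107 W m^-2/K.
ΔT₀ = ΔF/λ_P = 21.74/3.107 = 7.00 K.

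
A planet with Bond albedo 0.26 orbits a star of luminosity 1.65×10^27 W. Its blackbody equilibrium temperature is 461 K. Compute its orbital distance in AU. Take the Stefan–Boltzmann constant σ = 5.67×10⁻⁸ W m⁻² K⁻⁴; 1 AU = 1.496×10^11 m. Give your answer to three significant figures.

The flux needed for this T is 4σT⁴/(1−0.26) = 13840 W m⁻².
Then d = [L/(4πS)]^(1/2) = 9.739×10^10 m, i.e. 0.6510 AU.

0.651 AU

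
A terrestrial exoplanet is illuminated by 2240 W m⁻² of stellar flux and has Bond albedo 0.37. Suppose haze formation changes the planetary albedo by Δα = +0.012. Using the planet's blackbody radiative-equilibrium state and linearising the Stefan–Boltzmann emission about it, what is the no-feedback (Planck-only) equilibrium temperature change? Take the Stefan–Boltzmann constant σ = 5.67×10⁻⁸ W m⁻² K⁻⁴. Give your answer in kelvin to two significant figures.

Unperturbed T_e = [2240·(1−0.37)/(4σ)]^¼ = 280.9 K.
TOA radiative forcing: ΔF = −S·Δα/4 = −2240·(+0.012)/4 = -6.720 W m⁻².
Linearising σT⁴ gives d(σT⁴)/dT = 4σT_e³ = 5.025 W m⁻² per K.
So ΔT₀ = -6.720/5.025 = -1.34 K.

-1.3 kelvin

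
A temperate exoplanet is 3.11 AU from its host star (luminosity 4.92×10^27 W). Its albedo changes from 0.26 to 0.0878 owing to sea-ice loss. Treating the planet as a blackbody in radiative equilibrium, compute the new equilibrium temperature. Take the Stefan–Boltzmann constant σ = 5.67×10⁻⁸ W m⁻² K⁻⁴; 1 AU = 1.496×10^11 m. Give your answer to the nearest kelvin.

Orbital distance: d = 3.11 AU = 4.653×10^11 m.
Flux at the orbit: S = L/(4πd²) = 4.92×10^27/(4π·(4.65×10^11)²) = 1809 W m⁻².
New equilibrium: T₂ = [(1−0.0878)·1809/(4σ)]^(1/4) = 292.0 K.

292 kelvin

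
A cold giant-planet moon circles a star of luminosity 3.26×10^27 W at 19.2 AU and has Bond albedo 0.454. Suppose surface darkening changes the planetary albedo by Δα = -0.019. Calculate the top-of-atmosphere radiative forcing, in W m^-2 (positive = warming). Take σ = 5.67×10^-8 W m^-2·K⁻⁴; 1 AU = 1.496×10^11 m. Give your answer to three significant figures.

d = 19.2 × 1.496×10^11 m = 2.872×10^12 m.
Flux at the orbit: S = L/(4πd²) = 3.26×10^27/(4π·(2.87×10^12)²) = 31.44 W m^-2.
ΔF = −(S/4)Δα = −(31.44/4)×(-0.019) = 0.1494 W m^-2.

0.149 W m^-2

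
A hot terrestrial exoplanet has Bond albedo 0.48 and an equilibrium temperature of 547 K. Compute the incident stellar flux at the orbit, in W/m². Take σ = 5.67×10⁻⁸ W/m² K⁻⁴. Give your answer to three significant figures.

39000 W/m²

Invert the energy balance for S: S = 4σT⁴/(1−α).
σT⁴ = 5.67×10⁻⁸·(547)⁴ = 5076 W/m².
S = 4·5076/0.52 = 39050 W/m².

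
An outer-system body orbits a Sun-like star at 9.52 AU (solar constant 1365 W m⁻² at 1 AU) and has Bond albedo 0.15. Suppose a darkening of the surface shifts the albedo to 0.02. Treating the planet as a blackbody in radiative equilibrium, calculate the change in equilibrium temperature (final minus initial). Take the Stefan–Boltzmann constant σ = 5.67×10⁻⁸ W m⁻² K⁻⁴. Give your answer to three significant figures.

By the inverse-square law, S = 1365/9.52² = 15.06 W m⁻².
With α = 0.15, T₁ = 86.68 K.
After:  T₂ = [15.06·0.98/(4σ)]^(1/4) = 89.82 K.
Change: 89.82 − 86.68 = 3.139 K.

3.14 kelvin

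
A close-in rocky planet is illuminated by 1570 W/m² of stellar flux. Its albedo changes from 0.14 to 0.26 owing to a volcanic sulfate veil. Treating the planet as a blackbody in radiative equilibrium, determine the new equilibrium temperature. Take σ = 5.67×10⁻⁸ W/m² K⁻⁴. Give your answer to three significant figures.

268 K

New equilibrium: T₂ = [(1−0.26)·1570/(4σ)]^(1/4) = 267.5 K.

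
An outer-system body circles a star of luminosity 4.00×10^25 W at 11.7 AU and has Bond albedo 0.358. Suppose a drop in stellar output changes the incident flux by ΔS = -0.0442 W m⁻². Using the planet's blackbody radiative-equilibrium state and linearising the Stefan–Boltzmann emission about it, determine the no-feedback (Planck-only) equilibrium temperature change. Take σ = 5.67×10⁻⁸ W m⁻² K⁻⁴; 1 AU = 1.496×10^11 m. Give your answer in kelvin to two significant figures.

-0.44 kelvin

Orbital distance: d = 11.7 AU = 1.750×10^12 m.
S = L/(4πd²) = 1.039 W m⁻².
Reference equilibrium: T_e = [S(1−α)/(4σ)]^(1/4) = 41.41 K.
Only a fraction (1−α) is absorbed and it's spread over 4πR², so ΔF = (1−α)ΔS/4 = -0.007094 W m⁻².
Planck response: λ_P = 4σT_e³ = 4·5.67×10⁻⁸·(41.41)³ = 0.01611 W m⁻²/K.
So ΔT₀ = -0.007094/0.01611 = -0.440 K.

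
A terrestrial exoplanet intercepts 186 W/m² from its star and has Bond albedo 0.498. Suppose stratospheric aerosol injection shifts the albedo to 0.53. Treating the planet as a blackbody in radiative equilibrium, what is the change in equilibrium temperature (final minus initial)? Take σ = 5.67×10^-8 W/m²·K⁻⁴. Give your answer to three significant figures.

-2.33 kelvin

Initial: T₁ = [S(1−0.498)/(4σ)]^(1/4) = 142.4 K.
After:  T₂ = [186.0·0.47/(4σ)]^(1/4) = 140.1 K.
ΔT = T₂ − T₁ = -2.326 K.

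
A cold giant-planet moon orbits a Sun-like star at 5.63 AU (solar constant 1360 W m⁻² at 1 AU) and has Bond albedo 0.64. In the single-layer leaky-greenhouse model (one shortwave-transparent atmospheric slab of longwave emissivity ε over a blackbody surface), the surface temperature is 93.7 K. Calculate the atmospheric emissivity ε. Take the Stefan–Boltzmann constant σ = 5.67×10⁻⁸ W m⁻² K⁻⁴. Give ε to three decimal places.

Irradiance scales as 1/d², so S = 1360 W m⁻² × (1/5.63)² = 42.91 W m⁻².
TOA balance gives T_e = 90.84 K.
Since (2−ε)/2 = (T_e/T_s)⁴ = 0.8835, ε = 0.2329.

0.233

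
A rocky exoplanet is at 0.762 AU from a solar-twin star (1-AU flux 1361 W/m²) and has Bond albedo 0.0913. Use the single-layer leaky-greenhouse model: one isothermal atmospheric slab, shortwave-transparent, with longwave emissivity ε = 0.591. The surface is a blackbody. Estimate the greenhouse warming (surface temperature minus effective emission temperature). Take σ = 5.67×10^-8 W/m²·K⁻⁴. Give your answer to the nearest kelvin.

28 kelvin

By the inverse-square law, S = 1361/0.762² = 2344 W/m².
At the top of the atmosphere, σT_e⁴ = S(1−α)/4 = 532.5 W/m², giving T_e = 311.3 K.
For a single slab of emissivity ε, T_s⁴ = 2T_e⁴/(2−ε); thus T_s = 311.3·(1.419)^(1/4) = 339.8 K.
Greenhouse warming: T_s − T_e = 28.49 K.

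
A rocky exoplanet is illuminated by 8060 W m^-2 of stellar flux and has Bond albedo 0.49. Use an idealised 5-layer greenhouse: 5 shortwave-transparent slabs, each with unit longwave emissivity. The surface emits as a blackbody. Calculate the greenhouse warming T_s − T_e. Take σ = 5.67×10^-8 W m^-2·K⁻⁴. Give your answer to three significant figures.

OLR = S(1−α)/4 = 1028 W m^-2; the top layer radiates at T_e = 366.9 K.
Surface: T_s = (6)^¼·T_e = 574.3 K.
Warming: T_s − T_e = 207.3 K.

207 kelvin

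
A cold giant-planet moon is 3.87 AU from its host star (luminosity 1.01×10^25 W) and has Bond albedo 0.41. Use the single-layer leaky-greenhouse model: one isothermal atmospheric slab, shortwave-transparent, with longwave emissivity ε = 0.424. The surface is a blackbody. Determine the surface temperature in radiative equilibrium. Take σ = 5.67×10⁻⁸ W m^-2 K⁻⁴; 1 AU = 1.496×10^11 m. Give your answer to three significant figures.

Orbital distance: d = 3.87 AU = 5.790×10^11 m.
S = L/(4πd²) = 2.398 W m^-2.
The planet radiates to space at T_e = [S(1−α)/(4σ)]^(1/4) = 49.98 K.
Surface balance with a leaky layer gives σT_s⁴ = σT_e⁴·2/(2−ε), so T_s = T_e·[2/(2−0.424)]^(1/4) = 53.04 K.

53.0 K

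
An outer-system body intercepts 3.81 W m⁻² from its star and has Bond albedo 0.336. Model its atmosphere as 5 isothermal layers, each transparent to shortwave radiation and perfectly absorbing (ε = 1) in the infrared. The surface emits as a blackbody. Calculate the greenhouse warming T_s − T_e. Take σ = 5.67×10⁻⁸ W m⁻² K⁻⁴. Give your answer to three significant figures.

32.7 K

OLR = S(1−α)/4 = 0.6325 W m⁻²; the top layer radiates at T_e = 57.79 K.
Surface: T_s = (6)^¼·T_e = 90.45 K.
Warming: T_s − T_e = 32.66 K.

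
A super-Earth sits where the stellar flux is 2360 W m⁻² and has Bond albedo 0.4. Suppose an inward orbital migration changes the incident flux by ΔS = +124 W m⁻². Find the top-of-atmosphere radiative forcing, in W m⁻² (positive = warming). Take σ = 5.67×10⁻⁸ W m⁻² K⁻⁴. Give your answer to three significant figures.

ΔF = Δ[S(1−α)]/4 = (1−0.4)·+124/4 = 18.60 W m⁻².

18.6 W m⁻²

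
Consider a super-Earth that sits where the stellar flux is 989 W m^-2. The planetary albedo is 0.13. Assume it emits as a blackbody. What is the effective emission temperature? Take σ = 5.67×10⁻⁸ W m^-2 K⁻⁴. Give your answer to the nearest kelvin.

Averaging over the sphere, the absorbed flux is S(1−α)/4 = 215.1 W m^-2.
In equilibrium σT⁴ equals this, so T = 248.2 K.

248 kelvin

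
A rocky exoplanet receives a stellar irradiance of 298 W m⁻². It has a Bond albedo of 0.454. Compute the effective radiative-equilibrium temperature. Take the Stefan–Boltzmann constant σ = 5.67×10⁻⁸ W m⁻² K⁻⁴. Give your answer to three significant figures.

164 K

The planet absorbs (1−α)S over its disc πR² and re-emits over 4πR², so the mean absorbed flux is (1−0.454)·298.0/4 = 40.68 W m⁻².
Balancing against σT⁴: T = (40.68/5.67×10⁻⁸)^(1/4) = 163.7 K.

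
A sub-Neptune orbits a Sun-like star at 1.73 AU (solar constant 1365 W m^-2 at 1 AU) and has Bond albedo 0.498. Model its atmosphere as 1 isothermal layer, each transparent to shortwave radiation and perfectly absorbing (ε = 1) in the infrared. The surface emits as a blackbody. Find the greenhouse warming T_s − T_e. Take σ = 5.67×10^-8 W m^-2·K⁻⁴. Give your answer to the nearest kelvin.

Irradiance scales as 1/d², so S = 1365 W m^-2 × (1/1.73)² = 456.1 W m^-2.
The effective emission temperature is T_e = [S(1−α)/(4σ)]^¼ = 178.2 K.
T_s = (N+1)^(1/4)·T_e = 212.0 K.
Warming: T_s − T_e = 33.73 K.

34 K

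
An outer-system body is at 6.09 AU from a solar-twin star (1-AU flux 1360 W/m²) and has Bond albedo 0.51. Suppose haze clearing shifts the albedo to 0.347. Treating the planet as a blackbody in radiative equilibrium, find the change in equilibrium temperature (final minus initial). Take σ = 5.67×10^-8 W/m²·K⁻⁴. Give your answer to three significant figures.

7.02 K

By the inverse-square law, S = 1360/6.09² = 36.67 W/m².
With α = 0.51, T₁ = 94.34 K.
With α = 0.347, T₂ = 101.4 K.
Change: 101.4 − 94.34 = 7.022 K.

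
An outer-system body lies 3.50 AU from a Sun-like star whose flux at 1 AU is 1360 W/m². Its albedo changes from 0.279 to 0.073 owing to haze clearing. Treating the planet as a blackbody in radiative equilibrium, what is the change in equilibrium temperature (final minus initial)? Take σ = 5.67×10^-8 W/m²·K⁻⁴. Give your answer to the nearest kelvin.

9 K

By the inverse-square law, S = 1360/3.50² = 111.0 W/m².
With α = 0.279, T₁ = 137.1 K.
With α = 0.073, T₂ = 146.0 K.
Change: 146.0 − 137.1 = 8.888 K.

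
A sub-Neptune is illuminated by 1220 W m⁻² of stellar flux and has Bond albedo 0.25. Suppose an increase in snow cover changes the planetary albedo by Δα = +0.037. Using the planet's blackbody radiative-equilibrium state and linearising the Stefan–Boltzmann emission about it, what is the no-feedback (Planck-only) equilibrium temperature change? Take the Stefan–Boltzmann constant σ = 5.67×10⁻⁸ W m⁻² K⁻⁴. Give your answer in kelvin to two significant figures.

-3.1 K

Unperturbed T_e = [1220·(1−0.25)/(4σ)]^¼ = 252.0 K.
The change in absorbed flux is Δ[S(1−α)/4] = −SΔα/4 = -11.29 W m⁻².
Linearising σT⁴ gives d(σT⁴)/dT = 4σT_e³ = 3.631 W m⁻² per K.
Hence the no-feedback warming is ΔF/(4σT_e³) = -3.11 K.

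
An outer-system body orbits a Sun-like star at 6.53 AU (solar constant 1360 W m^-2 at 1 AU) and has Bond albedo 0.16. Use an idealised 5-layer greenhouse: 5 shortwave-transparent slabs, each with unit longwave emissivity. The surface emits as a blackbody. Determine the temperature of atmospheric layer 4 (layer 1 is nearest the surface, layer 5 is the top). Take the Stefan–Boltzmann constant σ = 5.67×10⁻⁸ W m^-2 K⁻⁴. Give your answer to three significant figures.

124 kelvin

Irradiance scales as 1/d², so S = 1360 W m^-2 × (1/6.53)² = 31.89 W m^-2.
Top-of-atmosphere balance: σT_e⁴ = S(1−α)/4 = 6.698 W m^-2 → T_e = 104.3 K.
The net upward flux σT_e⁴ is constant between every pair of levels, so T_k⁴ = (N+1−k)T_e⁴.
T_4 = (2)^(1/4)·104.3 = 124.0 K.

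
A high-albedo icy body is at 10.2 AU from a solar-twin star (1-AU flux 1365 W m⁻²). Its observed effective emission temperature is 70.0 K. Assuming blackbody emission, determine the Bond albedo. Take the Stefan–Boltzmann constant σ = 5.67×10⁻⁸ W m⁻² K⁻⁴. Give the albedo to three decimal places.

Flux at the orbit: S = 1365/(10.2)² = 13.12 W m⁻².
Rearranging the radiative balance, α = 1 − 4σT⁴/S.
σT⁴ = 1.361 W m⁻², so 4σT⁴ = 5.445 W m⁻².
1−α = 5.445/13.12 = 0.4151, so α = 0.5849.

0.585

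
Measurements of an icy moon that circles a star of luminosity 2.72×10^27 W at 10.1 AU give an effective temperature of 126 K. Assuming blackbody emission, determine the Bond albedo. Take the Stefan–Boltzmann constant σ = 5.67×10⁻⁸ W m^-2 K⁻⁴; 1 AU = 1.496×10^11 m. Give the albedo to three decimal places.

0.397

Orbital distance: d = 10.1 AU = 1.511×10^12 m.
S = L/(4πd²) = 94.81 W m^-2.
Rearranging the radiative balance, α = 1 − 4σT⁴/S.
4σT⁴ = 4·5.67×10⁻⁸·(126)⁴ = 57.16 W m^-2.
Hence α = 1 − 57.16/94.81 = 0.3971.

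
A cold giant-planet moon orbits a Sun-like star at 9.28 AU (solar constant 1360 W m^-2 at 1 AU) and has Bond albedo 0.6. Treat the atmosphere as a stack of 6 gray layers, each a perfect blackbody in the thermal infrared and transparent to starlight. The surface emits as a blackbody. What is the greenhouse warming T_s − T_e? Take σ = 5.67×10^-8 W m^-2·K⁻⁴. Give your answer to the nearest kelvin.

46 kelvin

Flux at the orbit: S = 1360/(9.28)² = 15.79 W m^-2.
Top-of-atmosphere balance: σT_e⁴ = S(1−α)/4 = 1.579 W m^-2 → T_e = 72.65 K.
T_s = (N+1)^(1/4)·T_e = 118.2 K.
Warming: T_s − T_e = 45.52 K.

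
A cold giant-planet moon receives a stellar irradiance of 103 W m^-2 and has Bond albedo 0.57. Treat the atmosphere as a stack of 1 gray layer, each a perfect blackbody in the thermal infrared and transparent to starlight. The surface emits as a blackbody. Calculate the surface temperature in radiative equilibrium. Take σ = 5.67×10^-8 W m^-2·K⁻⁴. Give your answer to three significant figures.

OLR = S(1−α)/4 = 11.07 W m^-2; the top layer radiates at T_e = 118.2 K.
With N = 1 opaque layers, T_s = (N+1)^(1/4)·T_e = 2^(1/4)·118.2 = 140.6 K.

141 K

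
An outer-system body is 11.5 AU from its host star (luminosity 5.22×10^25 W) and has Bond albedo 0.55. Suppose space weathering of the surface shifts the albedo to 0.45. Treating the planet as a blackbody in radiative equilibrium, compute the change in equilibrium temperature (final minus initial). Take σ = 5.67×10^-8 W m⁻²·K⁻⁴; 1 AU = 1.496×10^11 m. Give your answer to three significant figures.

2.10 kelvin

d = 11.5 × 1.496×10^11 m = 1.720×10^12 m.
Flux at the orbit: S = L/(4πd²) = 5.22×10^25/(4π·(1.72×10^12)²) = 1.403 W m⁻².
Before: T₁ = [1.403·0.45/(4σ)]^(1/4) = 40.85 K.
After:  T₂ = [1.403·0.55/(4σ)]^(1/4) = 42.95 K.
Change: 42.95 − 40.85 = 2.102 K.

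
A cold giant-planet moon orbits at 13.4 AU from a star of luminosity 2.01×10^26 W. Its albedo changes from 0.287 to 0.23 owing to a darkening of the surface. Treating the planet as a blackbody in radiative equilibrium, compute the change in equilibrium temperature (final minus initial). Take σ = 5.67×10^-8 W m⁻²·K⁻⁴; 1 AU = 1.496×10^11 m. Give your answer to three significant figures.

Orbital distance: d = 13.4 AU = 2.005×10^12 m.
S = L/(4πd²) = 3.980 W m⁻².
Initial: T₁ = [S(1−0.287)/(4σ)]^(1/4) = 59.48 K.
Final:   T₂ = [S(1−0.23)/(4σ)]^(1/4) = 60.63 K.
Change: 60.63 − 59.48 = 1.155 K.

1.15 K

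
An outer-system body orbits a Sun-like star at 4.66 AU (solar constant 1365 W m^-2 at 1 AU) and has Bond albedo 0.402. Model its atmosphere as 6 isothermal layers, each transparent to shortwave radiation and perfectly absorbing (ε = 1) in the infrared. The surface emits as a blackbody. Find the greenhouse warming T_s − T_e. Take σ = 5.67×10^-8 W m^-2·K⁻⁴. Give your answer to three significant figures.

Flux at the orbit: S = 1365/(4.66)² = 62.86 W m^-2.
Top-of-atmosphere balance: σT_e⁴ = S(1−α)/4 = 9.397 W m^-2 → T_e = 113.5 K.
T_s = (N+1)^(1/4)·T_e = 184.6 K.
So the greenhouse effect raises the surface by 184.6 − 113.5 = 71.09 K.

71.1 kelvin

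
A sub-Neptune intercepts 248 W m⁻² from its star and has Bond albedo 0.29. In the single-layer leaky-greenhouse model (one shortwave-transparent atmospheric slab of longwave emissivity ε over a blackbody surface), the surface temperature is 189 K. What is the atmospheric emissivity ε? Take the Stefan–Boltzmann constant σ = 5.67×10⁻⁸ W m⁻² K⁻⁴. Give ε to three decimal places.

0.783

TOA balance gives T_e = 166.9 K.
T_s⁴ = T_e⁴·2/(2−ε) → ε = 2 − 2(T_e/T_s)⁴ = 2 − 2·(166.9/189)⁴ = 0.7831.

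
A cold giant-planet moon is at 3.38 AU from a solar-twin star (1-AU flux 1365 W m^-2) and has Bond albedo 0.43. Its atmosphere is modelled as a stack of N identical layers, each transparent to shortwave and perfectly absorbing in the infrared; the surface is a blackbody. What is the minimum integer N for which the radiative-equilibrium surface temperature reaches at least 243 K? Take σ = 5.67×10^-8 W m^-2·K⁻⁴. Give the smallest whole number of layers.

By the inverse-square law, S = 1365/3.38² = 119.5 W m^-2.
The effective emission temperature is T_e = [S(1−α)/(4σ)]^¼ = 131.6 K.
Since T_s⁴ = (N+1)T_e⁴, we need N ≥ (T_s/T_e)⁴ − 1 = 10.612.
Rounding up, N = 11.

11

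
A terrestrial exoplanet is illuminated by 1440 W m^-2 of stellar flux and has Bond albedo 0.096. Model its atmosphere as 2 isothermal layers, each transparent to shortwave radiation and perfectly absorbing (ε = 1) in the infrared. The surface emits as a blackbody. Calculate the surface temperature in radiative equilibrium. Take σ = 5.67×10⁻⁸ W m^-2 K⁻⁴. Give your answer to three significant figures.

362 kelvin

The effective emission temperature is T_e = [S(1−α)/(4σ)]^¼ = 275.2 K.
Layer-by-layer balance gives σT_s⁴ = (N+1)σT_e⁴, so T_s = 3^¼·275.2 = 362.2 K.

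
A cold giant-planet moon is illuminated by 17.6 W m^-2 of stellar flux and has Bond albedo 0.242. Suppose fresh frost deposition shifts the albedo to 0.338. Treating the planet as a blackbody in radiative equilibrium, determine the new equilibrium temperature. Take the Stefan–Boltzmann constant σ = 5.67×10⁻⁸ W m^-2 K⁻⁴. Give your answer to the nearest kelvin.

85 kelvin

With the new albedo, S(1−α₂)/4 = 2.913 W m^-2, so T₂ = 84.66 K.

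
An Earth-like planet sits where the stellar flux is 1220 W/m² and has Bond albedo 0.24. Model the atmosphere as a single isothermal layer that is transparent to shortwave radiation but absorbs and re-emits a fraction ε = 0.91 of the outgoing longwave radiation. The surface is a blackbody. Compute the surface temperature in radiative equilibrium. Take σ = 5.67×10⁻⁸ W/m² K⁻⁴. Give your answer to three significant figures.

The planet radiates to space at T_e = [S(1−α)/(4σ)]^(1/4) = 252.9 K.
Surface balance with a leaky layer gives σT_s⁴ = σT_e⁴·2/(2−ε), so T_s = T_e·[2/(2−0.91)]^(1/4) = 294.3 K.

294 K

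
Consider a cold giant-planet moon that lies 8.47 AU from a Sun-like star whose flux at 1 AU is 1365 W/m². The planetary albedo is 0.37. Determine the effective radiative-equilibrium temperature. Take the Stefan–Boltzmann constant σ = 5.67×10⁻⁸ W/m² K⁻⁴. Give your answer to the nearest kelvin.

85 K

Flux at the orbit: S = 1365/(8.47)² = 19.03 W/m².
The planet absorbs (1−α)S over its disc πR² and re-emits over 4πR², so the mean absorbed flux is (1−0.37)·19.03/4 = 2.997 W/m².
Balancing against σT⁴: T = (2.997/5.67×10⁻⁸)^(1/4) = 85.26 K.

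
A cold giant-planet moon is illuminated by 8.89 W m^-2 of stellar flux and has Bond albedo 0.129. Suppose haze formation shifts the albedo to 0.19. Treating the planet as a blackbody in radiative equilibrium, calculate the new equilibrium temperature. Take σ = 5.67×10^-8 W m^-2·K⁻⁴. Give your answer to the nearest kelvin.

75 kelvin

T₂ = [S(1−α₂)/(4σ)]^(1/4) = [8.890·0.81/(4σ)]^(1/4) = 75.06 K.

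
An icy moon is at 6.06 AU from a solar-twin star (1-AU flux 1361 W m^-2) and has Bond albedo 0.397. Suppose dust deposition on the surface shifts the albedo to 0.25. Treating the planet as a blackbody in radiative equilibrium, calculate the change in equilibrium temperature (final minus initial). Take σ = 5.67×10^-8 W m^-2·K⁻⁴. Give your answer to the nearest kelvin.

By the inverse-square law, S = 1361/6.06² = 37.06 W m^-2.
With α = 0.397, T₁ = 99.63 K.
With α = 0.25, T₂ = 105.2 K.
Change: 105.2 − 99.63 = 5.585 K.

6 kelvin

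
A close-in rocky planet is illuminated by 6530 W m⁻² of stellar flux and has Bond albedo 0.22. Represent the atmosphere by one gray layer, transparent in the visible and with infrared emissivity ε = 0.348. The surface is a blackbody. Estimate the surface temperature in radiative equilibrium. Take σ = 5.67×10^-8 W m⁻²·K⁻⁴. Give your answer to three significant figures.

406 K

The planet radiates to space at T_e = [S(1−α)/(4σ)]^(1/4) = 387.1 K.
The surface balance (absorbed SW + ε·downward IR = σT_s⁴) with T_a⁴ = T_s⁴/2 reduces to T_s = T_e·[2/(2−ε)]^¼ = 406.1 K.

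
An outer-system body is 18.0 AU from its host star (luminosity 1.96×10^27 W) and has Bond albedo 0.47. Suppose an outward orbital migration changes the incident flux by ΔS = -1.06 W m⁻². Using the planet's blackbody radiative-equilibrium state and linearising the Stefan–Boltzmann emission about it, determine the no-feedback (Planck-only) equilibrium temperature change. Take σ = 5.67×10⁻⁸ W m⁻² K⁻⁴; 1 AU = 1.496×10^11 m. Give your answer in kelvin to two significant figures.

-1.0 K

Orbital distance: d = 18.0 AU = 2.693×10^12 m.
Flux at the orbit: S = L/(4πd²) = 1.96×10^27/(4π·(2.69×10^12)²) = 21.51 W m⁻².
The baseline emission temperature is T_e = 84.20 K.
Only a fraction (1−α) is absorbed and it's spread over 4πR², so ΔF = (1−α)ΔS/4 = -0.1405 W m⁻².
The Planck feedback parameter is 4σT_e³ = 0.1354 W m⁻²/K.
Hence the no-feedback warming is ΔF/(4σT_e³) = -1.04 K.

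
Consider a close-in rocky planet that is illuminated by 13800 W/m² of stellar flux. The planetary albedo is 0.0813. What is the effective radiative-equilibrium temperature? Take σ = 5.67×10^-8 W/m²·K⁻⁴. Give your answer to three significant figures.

486 kelvin

Absorbed flux (global mean): S(1−α)/4 = 13800·0.919/4 = 3170 W/m².
In equilibrium σT⁴ equals this, so T = 486.2 K.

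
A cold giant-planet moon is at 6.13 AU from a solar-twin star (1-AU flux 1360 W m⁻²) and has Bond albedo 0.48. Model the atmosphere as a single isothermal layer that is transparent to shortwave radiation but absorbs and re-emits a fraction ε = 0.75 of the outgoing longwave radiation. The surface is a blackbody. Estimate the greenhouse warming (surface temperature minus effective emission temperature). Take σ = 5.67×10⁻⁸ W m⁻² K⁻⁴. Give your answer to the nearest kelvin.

12 K

Flux at the orbit: S = 1360/(6.13)² = 36.19 W m⁻².
Effective emission temperature (TOA balance): σT_e⁴ = S(1−α)/4 = 4.705 W m⁻² → T_e = 95.44 K.
Surface balance with a leaky layer gives σT_s⁴ = σT_e⁴·2/(2−ε), so T_s = T_e·[2/(2−0.75)]^(1/4) = 107.3 K.
T_s − T_e = 107.3 − 95.44 = 11.90 K.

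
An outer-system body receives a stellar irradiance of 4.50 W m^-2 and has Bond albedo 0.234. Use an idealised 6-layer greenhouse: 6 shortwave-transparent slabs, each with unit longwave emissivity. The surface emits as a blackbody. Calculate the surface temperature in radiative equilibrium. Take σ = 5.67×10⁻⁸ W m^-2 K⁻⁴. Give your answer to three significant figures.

102 K

Top-of-atmosphere balance: σT_e⁴ = S(1−α)/4 = 0.8618 W m^-2 → T_e = 62.44 K.
Layer-by-layer balance gives σT_s⁴ = (N+1)σT_e⁴, so T_s = 7^¼·62.44 = 101.6 K.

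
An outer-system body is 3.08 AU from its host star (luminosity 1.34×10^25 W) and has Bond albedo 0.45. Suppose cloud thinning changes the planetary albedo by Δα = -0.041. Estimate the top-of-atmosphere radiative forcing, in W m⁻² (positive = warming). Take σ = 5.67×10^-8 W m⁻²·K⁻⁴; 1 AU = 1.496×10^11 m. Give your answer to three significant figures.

d = 3.08 × 1.496×10^11 m = 4.608×10^11 m.
S = L/(4πd²) = 5.023 W m⁻².
TOA radiative forcing: ΔF = −S·Δα/4 = −5.023·(-0.041)/4 = 0.05148 W m⁻².

0.0515 W m⁻²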